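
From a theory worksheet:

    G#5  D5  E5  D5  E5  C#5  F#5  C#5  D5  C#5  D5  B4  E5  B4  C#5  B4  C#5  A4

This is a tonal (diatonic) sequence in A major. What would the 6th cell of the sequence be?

B4 F#4 G#4 F#4 G#4 E4

Unit = 6 notes; the statements start on G#5, F#5, E5, moving down a 2nd each time.
Carrying on: D5 → C#5 → B4.
Statement 6 starts on B4 and keeps the same diatonic contour: B4 F#4 G#4 F#4 G#4 E4.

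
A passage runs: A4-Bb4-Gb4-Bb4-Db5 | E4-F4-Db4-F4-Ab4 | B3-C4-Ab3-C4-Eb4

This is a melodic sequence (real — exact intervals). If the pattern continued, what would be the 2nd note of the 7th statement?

The unit is 5 notes. Position-2 pitches of the 3 shown cells: Bb4, F4, C4.
Carrying that down a 4th forward: G3 → D3 → A2 → E2.

E2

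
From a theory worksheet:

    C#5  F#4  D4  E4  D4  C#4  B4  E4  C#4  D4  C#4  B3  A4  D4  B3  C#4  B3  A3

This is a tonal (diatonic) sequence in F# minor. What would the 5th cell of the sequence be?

With a 6-note motive the entries are C#5, B4, A4, each down a 2nd from the previous.
Continuing the starts: G#4 → F#4.
So cell 5 is F#4 B3 G#3 A3 G#3 F#3.

F#4 B3 G#3 A3 G#3 F#3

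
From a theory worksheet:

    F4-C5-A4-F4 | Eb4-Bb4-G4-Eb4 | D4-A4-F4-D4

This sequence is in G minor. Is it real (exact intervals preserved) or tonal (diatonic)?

tonal

Every note is diatonic to G minor.
Cell 1 has -3 semitones from note 2 to 3, but cell 3 has -4 — the interval quality changes while the contour stays the same, which is the hallmark of a tonal sequence.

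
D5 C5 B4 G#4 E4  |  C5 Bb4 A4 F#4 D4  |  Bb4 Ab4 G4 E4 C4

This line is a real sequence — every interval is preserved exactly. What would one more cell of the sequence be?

Unit = 5 notes; the statements start on D5, C5, Bb4, moving down a 2nd each time.
From Ab4 the exact shape gives Ab4 Gb4 F4 D4 Bb3.

Ab4 Gb4 F4 D4 Bb3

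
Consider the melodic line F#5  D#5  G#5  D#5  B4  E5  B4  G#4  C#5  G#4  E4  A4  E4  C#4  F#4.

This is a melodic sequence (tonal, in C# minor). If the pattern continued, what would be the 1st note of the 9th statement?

D#3

Grouping in 3s, the 1st note of each cell is F#5, D#5, B4, G#4, E4.
Extending down a 3rd: C#4 → A3 → F#3 → D#3.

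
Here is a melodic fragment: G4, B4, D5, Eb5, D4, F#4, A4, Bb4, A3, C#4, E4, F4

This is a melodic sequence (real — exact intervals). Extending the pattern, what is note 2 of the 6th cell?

A#2

The unit is 4 notes. Position-2 pitches of the 3 shown cells: B4, F#4, C#4.
Each moves down a 4th. Continuing: G#3 → D#3 → A#2.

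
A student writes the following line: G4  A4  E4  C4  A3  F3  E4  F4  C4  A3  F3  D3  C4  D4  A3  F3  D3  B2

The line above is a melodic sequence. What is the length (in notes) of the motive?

Try groups of 6 (3 cells in 18 notes):
G4 A4 E4 C4 A3 F3 | E4 F4 C4 A3 F3 D3 | C4 D4 A3 F3 D3 B2
Every group is a transposition down a 3rd of the one before; no shorter unit works.

6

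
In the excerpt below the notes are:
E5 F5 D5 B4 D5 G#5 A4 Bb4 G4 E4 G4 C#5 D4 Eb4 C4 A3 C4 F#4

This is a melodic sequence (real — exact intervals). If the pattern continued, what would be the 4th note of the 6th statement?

C2

Grouping in 6s, the 4th note of each cell is B4, E4, A3.
Extending down a 5th: D3 → G2 → C2.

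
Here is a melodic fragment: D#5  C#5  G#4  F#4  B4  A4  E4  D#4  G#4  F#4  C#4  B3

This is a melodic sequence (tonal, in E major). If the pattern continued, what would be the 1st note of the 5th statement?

With 4-note cells, note 1 of each statement runs D#5, B4, G#4.
Each moves down a 3rd. Continuing: E4 → C#4.

C#4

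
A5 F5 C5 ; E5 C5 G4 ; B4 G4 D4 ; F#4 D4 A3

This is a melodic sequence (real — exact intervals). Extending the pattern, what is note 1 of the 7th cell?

D#3

With 3-note cells, note 1 of each statement runs A5, E5, B4, F#4.
Carrying that down a 4th forward: C#4 → G#3 → D#3.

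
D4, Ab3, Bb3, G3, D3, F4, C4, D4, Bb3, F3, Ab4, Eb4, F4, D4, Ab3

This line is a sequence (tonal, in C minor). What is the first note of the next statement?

C5

The 5-note cells begin on D4, F4, Ab4 — each up a 3rd from the last.
The next head, up a 3rd from Ab4, is C5.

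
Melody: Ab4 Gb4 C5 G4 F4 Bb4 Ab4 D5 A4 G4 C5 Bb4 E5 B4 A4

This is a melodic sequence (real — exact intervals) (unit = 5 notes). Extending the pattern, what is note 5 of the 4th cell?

B4

With 5-note cells, note 5 of each statement runs F4, G4, A4.
One more up a 2nd gives B4.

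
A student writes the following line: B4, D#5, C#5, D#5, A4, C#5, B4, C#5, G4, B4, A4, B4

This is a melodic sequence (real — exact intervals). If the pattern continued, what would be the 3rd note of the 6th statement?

Eb4

With 4-note cells, note 3 of each statement runs C#5, B4, A4.
Each moves down a 2nd. Continuing: G4 → F4 → Eb4.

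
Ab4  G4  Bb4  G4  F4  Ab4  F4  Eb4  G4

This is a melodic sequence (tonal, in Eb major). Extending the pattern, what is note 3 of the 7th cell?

The unit is 3 notes. Position-3 pitches of the 3 shown cells: Bb4, Ab4, G4.
Carrying that down a 2nd forward: F4 → Eb4 → D4 → C4.

C4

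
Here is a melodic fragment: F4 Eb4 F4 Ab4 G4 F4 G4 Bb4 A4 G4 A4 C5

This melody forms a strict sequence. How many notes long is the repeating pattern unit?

12 notes total. Splitting into 3 groups of 4:
F4 Eb4 F4 Ab4 | G4 F4 G4 Bb4 | A4 G4 A4 C5
That's a consistent up a 2nd shift per cell, and no other grouping gives one.

4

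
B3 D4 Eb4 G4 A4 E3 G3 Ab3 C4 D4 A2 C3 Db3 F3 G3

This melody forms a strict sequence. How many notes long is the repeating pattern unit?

15 notes total. Splitting into 3 groups of 5:
B3 D4 Eb4 G4 A4 | E3 G3 Ab3 C4 D4 | A2 C3 Db3 F3 G3
Each cell is the previous one down a 5th — so the unit is 5 notes.

5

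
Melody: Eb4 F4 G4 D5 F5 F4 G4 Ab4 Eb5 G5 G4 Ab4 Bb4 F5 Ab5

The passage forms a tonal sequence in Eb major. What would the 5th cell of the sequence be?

Bb4 C5 D5 Ab5 C6

Taking 5-note groups, the heads are Eb4, F4, G4: the pattern moves up a 2nd.
Extending up a 2nd: Ab4 → Bb4.
Statement 5 starts on Bb4 and keeps the same diatonic contour: Bb4 C5 D5 Ab5 C6.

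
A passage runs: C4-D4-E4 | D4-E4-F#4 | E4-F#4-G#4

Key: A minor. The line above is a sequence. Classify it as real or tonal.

Each cell has the same semitone pattern (2, 2) — intervals are preserved exactly.
And F#4 lies outside A minor, so the sequence is real rather than tonal.

real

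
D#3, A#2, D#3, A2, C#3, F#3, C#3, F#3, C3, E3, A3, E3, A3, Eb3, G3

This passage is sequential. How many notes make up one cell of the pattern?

Try groups of 5 (3 cells in 15 notes):
D#3 A#2 D#3 A2 C#3 | F#3 C#3 F#3 C3 E3 | A3 E3 A3 Eb3 G3
Each cell is the previous one up a 3rd — so the unit is 5 notes.

5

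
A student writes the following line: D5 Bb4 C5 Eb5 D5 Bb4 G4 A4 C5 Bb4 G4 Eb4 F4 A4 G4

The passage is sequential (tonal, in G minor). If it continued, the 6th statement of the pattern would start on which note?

Unit = 5 notes; the statements start on D5, Bb4, G4, moving down a 3rd each time.
Extending the heads down a 3rd: Eb4 → C4 → A3.

A3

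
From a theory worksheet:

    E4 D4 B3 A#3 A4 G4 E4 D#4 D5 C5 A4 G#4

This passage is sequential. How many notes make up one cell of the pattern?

4

Try groups of 4 (3 cells in 12 notes):
E4 D4 B3 A#3 | A4 G4 E4 D#4 | D5 C5 A4 G#4
Each cell is the previous one up a 4th — so the unit is 4 notes.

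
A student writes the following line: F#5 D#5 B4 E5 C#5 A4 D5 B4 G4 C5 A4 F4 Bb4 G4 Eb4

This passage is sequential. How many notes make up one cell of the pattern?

15 notes total. Splitting into 5 groups of 3:
F#5 D#5 B4 | E5 C#5 A4 | D5 B4 G4 | C5 A4 F4 | Bb4 G4 Eb4
Every group is a transposition down a 2nd of the one before; no shorter unit works.

3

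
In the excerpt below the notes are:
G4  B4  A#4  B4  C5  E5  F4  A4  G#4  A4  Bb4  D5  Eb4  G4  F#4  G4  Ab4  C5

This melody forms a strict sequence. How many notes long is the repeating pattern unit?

6

There are 18 notes; a 6-note unit gives 3 cells:
G4 B4 A#4 B4 C5 E5 | F4 A4 G#4 A4 Bb4 D5 | Eb4 G4 F#4 G4 Ab4 C5
Every group is a transposition down a 2nd of the one before; no shorter unit works.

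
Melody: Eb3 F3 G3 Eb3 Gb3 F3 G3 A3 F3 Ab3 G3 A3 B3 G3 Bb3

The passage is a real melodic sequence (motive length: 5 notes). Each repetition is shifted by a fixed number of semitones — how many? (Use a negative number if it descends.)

The 5-note cells begin on Eb3, F3, G3 — each up a 2nd from the last.
Eb3 to F3 spans +2 semitones.

2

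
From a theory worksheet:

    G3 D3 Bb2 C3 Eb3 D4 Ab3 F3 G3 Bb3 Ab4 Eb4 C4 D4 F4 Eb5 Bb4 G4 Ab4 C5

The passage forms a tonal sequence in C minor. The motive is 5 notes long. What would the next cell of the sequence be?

The 5-note cells begin on G3, D4, Ab4, Eb5 — each up a 5th from the last.
From Bb5 the diatonic shape gives Bb5 F5 D5 Eb5 G5.

Bb5 F5 D5 Eb5 G5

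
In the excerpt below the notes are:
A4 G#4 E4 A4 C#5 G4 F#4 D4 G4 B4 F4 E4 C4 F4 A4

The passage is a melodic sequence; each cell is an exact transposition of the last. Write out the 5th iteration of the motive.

Taking 5-note groups, the heads are A4, G4, F4: the pattern moves down a 2nd.
Continuing the starts: Eb4 → Db4.
So cell 5 is Db4 C4 Ab3 Db4 F4.

Db4 C4 Ab3 Db4 F4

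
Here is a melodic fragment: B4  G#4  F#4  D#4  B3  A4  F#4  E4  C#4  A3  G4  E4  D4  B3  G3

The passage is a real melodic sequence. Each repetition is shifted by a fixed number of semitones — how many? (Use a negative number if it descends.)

-2

Unit = 5 notes; the statements start on B4, A4, G4, moving down a 2nd each time.
Counting half-steps from B4 to A4: -2.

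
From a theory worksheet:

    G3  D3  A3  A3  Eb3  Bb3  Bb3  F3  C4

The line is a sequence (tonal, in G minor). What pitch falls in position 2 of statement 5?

A3

With 3-note cells, note 2 of each statement runs D3, Eb3, F3.
Each moves up a 2nd. Continuing: G3 → A3.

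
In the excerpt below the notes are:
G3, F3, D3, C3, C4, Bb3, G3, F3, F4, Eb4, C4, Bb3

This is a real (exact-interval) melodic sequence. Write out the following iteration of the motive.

Unit = 4 notes; the statements start on G3, C4, F4, moving up a 4th each time.
Statement 4 starts on Bb4 and keeps the same exact contour: Bb4 Ab4 F4 Eb4.

Bb4 Ab4 F4 Eb4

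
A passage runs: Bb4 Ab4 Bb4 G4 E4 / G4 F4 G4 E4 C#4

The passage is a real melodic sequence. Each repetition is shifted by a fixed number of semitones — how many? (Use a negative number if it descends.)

Unit = 5 notes; the statements start on Bb4, G4, moving down a 3rd each time.
Bb4→G4 is 67 − 70 = -3 semitones.

-3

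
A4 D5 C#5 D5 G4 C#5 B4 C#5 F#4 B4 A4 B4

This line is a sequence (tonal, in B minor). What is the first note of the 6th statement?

With a 4-note motive the entries are A4, G4, F#4, each down a 2nd from the previous.
Extending the heads down a 2nd: E4 → D4 → C#4.

C#4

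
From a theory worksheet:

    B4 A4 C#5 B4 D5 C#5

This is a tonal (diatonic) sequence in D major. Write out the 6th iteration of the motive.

The 2-note cells begin on B4, C#5, D5 — each up a 2nd from the last.
Extending up a 2nd: E5 → F#5 → G5.
Statement 6 starts on G5 and keeps the same diatonic contour: G5 F#5.

G5 F#5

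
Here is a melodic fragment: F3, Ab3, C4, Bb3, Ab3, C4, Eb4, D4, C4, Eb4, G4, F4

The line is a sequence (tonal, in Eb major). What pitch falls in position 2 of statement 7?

F5

The unit is 4 notes. Position-2 pitches of the 3 shown cells: Ab3, C4, Eb4.
Each moves up a 3rd. Continuing: G4 → Bb4 → D5 → F5.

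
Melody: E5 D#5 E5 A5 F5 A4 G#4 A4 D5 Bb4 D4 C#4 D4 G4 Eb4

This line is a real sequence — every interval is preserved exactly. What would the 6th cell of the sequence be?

F2 E2 F2 Bb2 Gb2

The 5-note cells begin on E5, A4, D4 — each down a 5th from the last.
Carrying on: G3 → C3 → F2.
So cell 6 is F2 E2 F2 Bb2 Gb2.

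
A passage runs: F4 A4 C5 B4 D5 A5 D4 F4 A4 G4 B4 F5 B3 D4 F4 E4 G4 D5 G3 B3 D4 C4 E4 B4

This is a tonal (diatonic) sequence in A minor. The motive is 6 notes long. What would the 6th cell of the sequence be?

C3 E3 G3 F3 A3 E4

With a 6-note motive the entries are F4, D4, B3, G3, each down a 3rd from the previous.
Carrying on: E3 → C3.
Statement 6 starts on C3 and keeps the same diatonic contour: C3 E3 G3 F3 A3 E4.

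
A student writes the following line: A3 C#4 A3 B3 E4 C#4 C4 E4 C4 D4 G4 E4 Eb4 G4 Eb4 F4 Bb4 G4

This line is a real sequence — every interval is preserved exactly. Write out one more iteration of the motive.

Gb4 Bb4 Gb4 Ab4 Db5 Bb4

The 6-note cells begin on A3, C4, Eb4 — each up a 3rd from the last.
So cell 4 is Gb4 Bb4 Gb4 Ab4 Db5 Bb4.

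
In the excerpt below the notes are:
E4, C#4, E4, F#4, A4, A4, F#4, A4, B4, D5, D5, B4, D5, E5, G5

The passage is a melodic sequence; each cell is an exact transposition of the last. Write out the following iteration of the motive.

Taking 5-note groups, the heads are E4, A4, D5: the pattern moves up a 4th.
So cell 4 is G5 E5 G5 A5 C6.

G5 E5 G5 A5 C6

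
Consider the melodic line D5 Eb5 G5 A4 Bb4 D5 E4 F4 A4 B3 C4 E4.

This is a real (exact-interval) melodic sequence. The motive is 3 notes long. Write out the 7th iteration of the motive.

Unit = 3 notes; the statements start on D5, A4, E4, B3, moving down a 4th each time.
Continuing the starts: F#3 → C#3 → G#2.
Statement 7 starts on G#2 and keeps the same exact contour: G#2 A2 C#3.

G#2 A2 C#3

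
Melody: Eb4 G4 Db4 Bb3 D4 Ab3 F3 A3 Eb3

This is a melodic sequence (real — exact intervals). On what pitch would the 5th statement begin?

G2

Unit = 3 notes; the statements start on Eb4, Bb3, F3, moving down a 4th each time.
Extending the heads down a 4th: C3 → G2.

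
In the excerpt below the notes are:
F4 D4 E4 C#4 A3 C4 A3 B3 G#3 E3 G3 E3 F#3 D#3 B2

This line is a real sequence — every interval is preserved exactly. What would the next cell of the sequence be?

Taking 5-note groups, the heads are F4, C4, G3: the pattern moves down a 4th.
So cell 4 is D3 B2 C#3 A#2 F#2.

D3 B2 C#3 A#2 F#2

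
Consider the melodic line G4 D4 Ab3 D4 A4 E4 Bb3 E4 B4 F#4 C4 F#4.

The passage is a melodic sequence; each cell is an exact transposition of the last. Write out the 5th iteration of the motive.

D#5 A#4 E4 A#4

With a 4-note motive the entries are G4, A4, B4, each up a 2nd from the previous.
Continuing the starts: C#5 → D#5.
So cell 5 is D#5 A#4 E4 A#4.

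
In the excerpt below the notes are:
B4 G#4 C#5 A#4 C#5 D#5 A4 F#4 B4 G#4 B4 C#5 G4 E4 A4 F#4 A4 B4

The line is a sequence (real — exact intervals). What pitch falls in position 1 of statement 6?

Db4

The unit is 6 notes. Position-1 pitches of the 3 shown cells: B4, A4, G4.
Extending down a 2nd: F4 → Eb4 → Db4.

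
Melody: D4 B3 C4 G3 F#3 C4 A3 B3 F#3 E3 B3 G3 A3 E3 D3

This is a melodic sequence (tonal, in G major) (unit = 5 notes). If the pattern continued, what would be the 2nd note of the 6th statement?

The unit is 5 notes. Position-2 pitches of the 3 shown cells: B3, A3, G3.
Extending down a 2nd: F#3 → E3 → D3.

D3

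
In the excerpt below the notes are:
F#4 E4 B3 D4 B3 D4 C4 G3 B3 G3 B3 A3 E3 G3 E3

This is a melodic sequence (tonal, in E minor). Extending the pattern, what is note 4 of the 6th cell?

The unit is 5 notes. Position-4 pitches of the 3 shown cells: D4, B3, G3.
Carrying that down a 3rd forward: E3 → C3 → A2.

A2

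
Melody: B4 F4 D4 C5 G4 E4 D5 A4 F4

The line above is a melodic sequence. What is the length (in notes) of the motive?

3

Try groups of 3 (3 cells in 9 notes):
B4 F4 D4 | C5 G4 E4 | D5 A4 F4
Every group is a transposition up a 2nd of the one before; no shorter unit works.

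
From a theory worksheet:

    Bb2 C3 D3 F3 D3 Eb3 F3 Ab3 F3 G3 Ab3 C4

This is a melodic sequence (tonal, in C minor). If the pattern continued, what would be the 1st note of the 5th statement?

C4

With 4-note cells, note 1 of each statement runs Bb2, D3, F3.
Carrying that up a 3rd forward: Ab3 → C4.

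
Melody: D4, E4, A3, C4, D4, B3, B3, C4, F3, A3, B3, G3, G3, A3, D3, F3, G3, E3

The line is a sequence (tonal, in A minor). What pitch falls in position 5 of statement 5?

C3

With 6-note cells, note 5 of each statement runs D4, B3, G3.
Each moves down a 3rd. Continuing: E3 → C3.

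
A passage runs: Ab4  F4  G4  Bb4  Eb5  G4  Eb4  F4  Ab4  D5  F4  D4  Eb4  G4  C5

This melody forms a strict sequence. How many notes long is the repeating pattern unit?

There are 15 notes; a 5-note unit gives 3 cells:
Ab4 F4 G4 Bb4 Eb5 | G4 Eb4 F4 Ab4 D5 | F4 D4 Eb4 G4 C5
That's a consistent down a 2nd shift per cell, and no other grouping gives one.

5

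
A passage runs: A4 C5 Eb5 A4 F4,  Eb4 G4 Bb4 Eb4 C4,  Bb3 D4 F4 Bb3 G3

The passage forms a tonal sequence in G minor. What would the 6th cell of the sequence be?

Taking 5-note groups, the heads are A4, Eb4, Bb3: the pattern moves down a 4th.
Extending down a 4th: F3 → C3 → G2.
So cell 6 is G2 Bb2 D3 G2 Eb2.

G2 Bb2 D3 G2 Eb2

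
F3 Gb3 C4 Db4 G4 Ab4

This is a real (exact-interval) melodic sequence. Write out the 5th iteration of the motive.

Taking 2-note groups, the heads are F3, C4, G4: the pattern moves up a 5th.
Continuing the starts: D5 → A5.
So cell 5 is A5 Bb5.

A5 Bb5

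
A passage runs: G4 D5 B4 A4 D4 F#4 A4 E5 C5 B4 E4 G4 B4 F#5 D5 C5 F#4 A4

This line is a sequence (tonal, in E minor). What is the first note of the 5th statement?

With a 6-note motive the entries are G4, A4, B4, each up a 2nd from the previous.
Continuing: C5 → D5. Statement 5 starts on D5.

D5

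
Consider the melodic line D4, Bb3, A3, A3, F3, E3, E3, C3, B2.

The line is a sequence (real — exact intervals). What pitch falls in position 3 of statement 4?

With 3-note cells, note 3 of each statement runs A3, E3, B2.
From B2, down a 4th gives F#2.

F#2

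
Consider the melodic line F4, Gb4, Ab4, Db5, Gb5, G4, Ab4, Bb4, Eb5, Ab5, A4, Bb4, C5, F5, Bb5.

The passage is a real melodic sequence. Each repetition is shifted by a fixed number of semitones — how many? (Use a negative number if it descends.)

Unit = 5 notes; the statements start on F4, G4, A4, moving up a 2nd each time.
F4 to G4 spans +2 semitones.

2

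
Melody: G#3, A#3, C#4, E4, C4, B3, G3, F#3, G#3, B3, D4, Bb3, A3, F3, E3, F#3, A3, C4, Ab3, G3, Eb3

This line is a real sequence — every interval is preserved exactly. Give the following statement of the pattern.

Taking 7-note groups, the heads are G#3, F#3, E3: the pattern moves down a 2nd.
So cell 4 is D3 E3 G3 Bb3 Gb3 F3 Db3.

D3 E3 G3 Bb3 Gb3 F3 Db3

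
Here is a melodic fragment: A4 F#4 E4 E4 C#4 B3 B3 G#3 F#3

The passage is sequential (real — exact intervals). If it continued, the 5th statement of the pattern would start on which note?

C#3

Unit = 3 notes; the statements start on A4, E4, B3, moving down a 4th each time.
Extending the heads down a 4th: F#3 → C#3.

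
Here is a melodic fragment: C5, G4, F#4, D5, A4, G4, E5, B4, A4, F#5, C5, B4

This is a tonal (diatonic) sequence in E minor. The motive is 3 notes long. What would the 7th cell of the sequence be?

With a 3-note motive the entries are C5, D5, E5, F#5, each up a 2nd from the previous.
Extending up a 2nd: G5 → A5 → B5.
So cell 7 is B5 F#5 E5.

B5 F#5 E5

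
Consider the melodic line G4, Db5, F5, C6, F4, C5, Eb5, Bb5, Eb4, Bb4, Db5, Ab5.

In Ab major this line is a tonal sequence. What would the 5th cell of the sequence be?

C4 G4 Bb4 F5

Taking 4-note groups, the heads are G4, F4, Eb4: the pattern moves down a 2nd.
Carrying on: Db4 → C4.
So cell 5 is C4 G4 Bb4 F5.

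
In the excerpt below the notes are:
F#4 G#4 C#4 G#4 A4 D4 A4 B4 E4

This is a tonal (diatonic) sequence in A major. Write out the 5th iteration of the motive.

C#5 D5 G#4

The 3-note cells begin on F#4, G#4, A4 — each up a 2nd from the last.
Carrying on: B4 → C#5.
Statement 5 starts on C#5 and keeps the same diatonic contour: C#5 D5 G#4.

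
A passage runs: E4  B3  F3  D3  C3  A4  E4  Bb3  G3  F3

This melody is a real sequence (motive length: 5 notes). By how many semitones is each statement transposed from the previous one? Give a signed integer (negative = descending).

Taking 5-note groups, the heads are E4, A4: the pattern moves up a 4th.
E4 to A4 spans +5 semitones.

5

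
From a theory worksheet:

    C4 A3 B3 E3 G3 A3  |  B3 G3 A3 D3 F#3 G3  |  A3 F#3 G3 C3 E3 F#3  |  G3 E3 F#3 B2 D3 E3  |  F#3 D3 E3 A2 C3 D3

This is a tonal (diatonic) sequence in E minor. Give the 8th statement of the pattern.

With a 6-note motive the entries are C4, B3, A3, G3, F#3, each down a 2nd from the previous.
Extending down a 2nd: E3 → D3 → C3.
Statement 8 starts on C3 and keeps the same diatonic contour: C3 A2 B2 E2 G2 A2.

C3 A2 B2 E2 G2 A2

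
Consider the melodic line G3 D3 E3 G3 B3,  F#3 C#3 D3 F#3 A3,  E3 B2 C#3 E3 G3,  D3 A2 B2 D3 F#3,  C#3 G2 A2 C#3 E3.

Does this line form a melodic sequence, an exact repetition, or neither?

Each 5-note cell is the previous one transposed down a 2nd.

sequence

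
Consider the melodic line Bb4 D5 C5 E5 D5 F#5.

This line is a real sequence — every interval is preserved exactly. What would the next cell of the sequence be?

E5 G#5

The 2-note cells begin on Bb4, C5, D5 — each up a 2nd from the last.
Statement 4 starts on E5 and keeps the same exact contour: E5 G#5.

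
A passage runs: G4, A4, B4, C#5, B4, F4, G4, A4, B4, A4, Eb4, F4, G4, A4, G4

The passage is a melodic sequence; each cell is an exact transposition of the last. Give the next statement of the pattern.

Unit = 5 notes; the statements start on G4, F4, Eb4, moving down a 2nd each time.
From Db4 the exact shape gives Db4 Eb4 F4 G4 F4.

Db4 Eb4 F4 G4 F4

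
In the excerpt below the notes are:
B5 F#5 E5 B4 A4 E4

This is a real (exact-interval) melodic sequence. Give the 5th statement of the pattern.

Taking 2-note groups, the heads are B5, E5, A4: the pattern moves down a 5th.
Carrying on: D4 → G3.
Statement 5 starts on G3 and keeps the same exact contour: G3 D3.

G3 D3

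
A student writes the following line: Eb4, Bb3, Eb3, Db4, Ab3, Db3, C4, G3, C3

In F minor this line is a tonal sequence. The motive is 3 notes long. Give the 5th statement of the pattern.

Ab3 Eb3 Ab2

With a 3-note motive the entries are Eb4, Db4, C4, each down a 2nd from the previous.
Extending down a 2nd: Bb3 → Ab3.
From Ab3 the diatonic shape gives Ab3 Eb3 Ab2.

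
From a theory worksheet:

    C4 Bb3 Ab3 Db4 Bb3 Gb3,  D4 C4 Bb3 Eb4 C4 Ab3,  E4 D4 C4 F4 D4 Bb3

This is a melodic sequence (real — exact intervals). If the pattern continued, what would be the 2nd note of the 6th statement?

G#4

The unit is 6 notes. Position-2 pitches of the 3 shown cells: Bb3, C4, D4.
Extending up a 2nd: E4 → F#4 → G#4.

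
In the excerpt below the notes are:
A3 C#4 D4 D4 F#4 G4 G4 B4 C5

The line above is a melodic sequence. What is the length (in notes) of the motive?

3

Try groups of 3 (3 cells in 9 notes):
A3 C#4 D4 | D4 F#4 G4 | G4 B4 C5
Each cell is the previous one up a 4th — so the unit is 3 notes.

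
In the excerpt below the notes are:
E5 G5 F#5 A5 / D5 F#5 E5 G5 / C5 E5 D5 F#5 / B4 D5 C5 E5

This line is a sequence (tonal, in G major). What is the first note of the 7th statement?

F#4

The 4-note cells begin on E5, D5, C5, B4 — each down a 2nd from the last.
Continuing: A4 → G4 → F#4. Statement 7 starts on F#4.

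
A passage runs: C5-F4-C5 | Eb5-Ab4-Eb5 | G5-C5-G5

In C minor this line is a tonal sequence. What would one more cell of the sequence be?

With a 3-note motive the entries are C5, Eb5, G5, each up a 3rd from the previous.
From Bb5 the diatonic shape gives Bb5 Eb5 Bb5.

Bb5 Eb5 Bb5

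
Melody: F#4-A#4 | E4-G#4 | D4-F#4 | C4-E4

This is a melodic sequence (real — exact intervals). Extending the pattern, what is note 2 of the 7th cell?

With 2-note cells, note 2 of each statement runs A#4, G#4, F#4, E4.
Extending down a 2nd: D4 → C4 → Bb3.

Bb3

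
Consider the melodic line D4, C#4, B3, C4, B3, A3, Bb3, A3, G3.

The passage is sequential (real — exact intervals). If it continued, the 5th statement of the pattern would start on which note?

Unit = 3 notes; the statements start on D4, C4, Bb3, moving down a 2nd each time.
Continuing: Ab3 → Gb3. Statement 5 starts on Gb3.

Gb3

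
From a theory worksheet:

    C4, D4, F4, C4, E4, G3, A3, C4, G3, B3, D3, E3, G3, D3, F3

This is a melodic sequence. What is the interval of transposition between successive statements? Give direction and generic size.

down a 4th

Taking 5-note groups, the heads are C4, G3, D3: the pattern moves down a 4th.
From C4 to G3: down a 4th.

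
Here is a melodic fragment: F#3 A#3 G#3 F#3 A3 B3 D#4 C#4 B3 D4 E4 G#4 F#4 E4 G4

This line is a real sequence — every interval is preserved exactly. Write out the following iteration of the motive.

Unit = 5 notes; the statements start on F#3, B3, E4, moving up a 4th each time.
From A4 the exact shape gives A4 C#5 B4 A4 C5.

A4 C#5 B4 A4 C5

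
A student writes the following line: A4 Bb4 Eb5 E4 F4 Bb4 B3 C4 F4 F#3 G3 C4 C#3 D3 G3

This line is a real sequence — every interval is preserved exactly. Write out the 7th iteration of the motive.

Taking 3-note groups, the heads are A4, E4, B3, F#3, C#3: the pattern moves down a 4th.
Extending down a 4th: G#2 → D#2.
From D#2 the exact shape gives D#2 E2 A2.

D#2 E2 A2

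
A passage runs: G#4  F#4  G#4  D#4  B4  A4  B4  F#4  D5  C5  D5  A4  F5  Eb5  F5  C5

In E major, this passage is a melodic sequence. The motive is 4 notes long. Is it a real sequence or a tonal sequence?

real

Each cell has the same semitone pattern (-2, 2, -5) — intervals are preserved exactly.
And D5 lies outside E major, so the sequence is real rather than tonal.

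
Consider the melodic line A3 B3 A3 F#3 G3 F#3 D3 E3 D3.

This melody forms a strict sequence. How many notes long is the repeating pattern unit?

9 notes total. Splitting into 3 groups of 3:
A3 B3 A3 | F#3 G3 F#3 | D3 E3 D3
That's a consistent down a 3rd shift per cell, and no other grouping gives one.

3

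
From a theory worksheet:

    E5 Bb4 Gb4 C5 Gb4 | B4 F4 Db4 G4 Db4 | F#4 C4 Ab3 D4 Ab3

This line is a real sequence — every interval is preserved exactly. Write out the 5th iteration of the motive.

Unit = 5 notes; the statements start on E5, B4, F#4, moving down a 4th each time.
Continuing the starts: C#4 → G#3.
So cell 5 is G#3 D3 Bb2 E3 Bb2.

G#3 D3 Bb2 E3 Bb2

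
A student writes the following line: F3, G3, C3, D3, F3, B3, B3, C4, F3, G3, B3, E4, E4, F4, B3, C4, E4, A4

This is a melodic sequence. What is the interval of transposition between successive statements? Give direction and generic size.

up a 4th

Unit = 6 notes; the statements start on F3, B3, E4, moving up a 4th each time.
F3 to B3 is up a 4th.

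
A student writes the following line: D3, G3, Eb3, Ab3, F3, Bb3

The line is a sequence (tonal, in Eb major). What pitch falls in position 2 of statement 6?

The unit is 2 notes. Position-2 pitches of the 3 shown cells: G3, Ab3, Bb3.
Each moves up a 2nd. Continuing: C4 → D4 → Eb4.

Eb4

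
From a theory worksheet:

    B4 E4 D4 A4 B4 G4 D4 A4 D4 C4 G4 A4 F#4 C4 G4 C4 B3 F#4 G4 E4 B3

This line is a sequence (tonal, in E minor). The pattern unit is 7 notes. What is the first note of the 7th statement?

C4

The 7-note cells begin on B4, A4, G4 — each down a 2nd from the last.
Continuing: F#4 → E4 → D4 → C4. Statement 7 starts on C4.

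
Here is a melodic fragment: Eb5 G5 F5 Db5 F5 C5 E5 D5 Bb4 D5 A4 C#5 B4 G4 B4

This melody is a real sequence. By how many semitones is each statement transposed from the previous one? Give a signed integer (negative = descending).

-3

The 5-note cells begin on Eb5, C5, A4 — each down a 3rd from the last.
Counting half-steps from Eb5 to C5: -3.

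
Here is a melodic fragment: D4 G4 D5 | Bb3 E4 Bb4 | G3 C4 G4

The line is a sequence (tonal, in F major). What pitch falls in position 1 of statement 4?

E3

The unit is 3 notes. Position-1 pitches of the 3 shown cells: D4, Bb3, G3.
From G3, down a 3rd gives E3.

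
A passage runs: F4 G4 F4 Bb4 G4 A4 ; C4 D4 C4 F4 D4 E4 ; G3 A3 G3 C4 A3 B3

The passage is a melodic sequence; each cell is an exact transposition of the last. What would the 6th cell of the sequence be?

The 6-note cells begin on F4, C4, G3 — each down a 4th from the last.
Extending down a 4th: D3 → A2 → E2.
So cell 6 is E2 F#2 E2 A2 F#2 G#2.

E2 F#2 E2 A2 F#2 G#2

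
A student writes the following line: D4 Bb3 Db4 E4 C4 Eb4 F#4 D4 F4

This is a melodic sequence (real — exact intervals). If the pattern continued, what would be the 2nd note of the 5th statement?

F#4

Grouping in 3s, the 2nd note of each cell is Bb3, C4, D4.
Each moves up a 2nd. Continuing: E4 → F#4.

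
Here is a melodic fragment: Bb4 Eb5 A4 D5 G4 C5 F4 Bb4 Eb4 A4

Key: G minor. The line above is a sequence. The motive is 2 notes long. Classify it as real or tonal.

Every note is diatonic to G minor.
Cell 1 has +5 semitones from note 1 to 2, but cell 5 has +6 — the interval quality changes while the contour stays the same, which is the hallmark of a tonal sequence.

tonal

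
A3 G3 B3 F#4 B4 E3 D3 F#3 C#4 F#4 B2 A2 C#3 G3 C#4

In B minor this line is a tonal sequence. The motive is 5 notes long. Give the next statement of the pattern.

F#2 E2 G2 D3 G3

With a 5-note motive the entries are A3, E3, B2, each down a 4th from the previous.
Statement 4 starts on F#2 and keeps the same diatonic contour: F#2 E2 G2 D3 G3.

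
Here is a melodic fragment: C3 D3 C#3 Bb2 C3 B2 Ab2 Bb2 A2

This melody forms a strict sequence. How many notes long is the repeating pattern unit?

3

There are 9 notes; a 3-note unit gives 3 cells:
C3 D3 C#3 | Bb2 C3 B2 | Ab2 Bb2 A2
That's a consistent down a 2nd shift per cell, and no other grouping gives one.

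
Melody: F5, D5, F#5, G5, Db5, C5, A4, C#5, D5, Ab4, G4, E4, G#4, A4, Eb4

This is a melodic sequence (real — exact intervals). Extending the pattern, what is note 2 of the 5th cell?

The unit is 5 notes. Position-2 pitches of the 3 shown cells: D5, A4, E4.
Each moves down a 4th. Continuing: B3 → F#3.

F#3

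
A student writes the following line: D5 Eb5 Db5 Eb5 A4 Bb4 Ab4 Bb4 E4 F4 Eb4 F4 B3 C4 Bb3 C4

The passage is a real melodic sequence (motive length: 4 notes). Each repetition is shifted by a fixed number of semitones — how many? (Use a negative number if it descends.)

With a 4-note motive the entries are D5, A4, E4, B3, each down a 4th from the previous.
D5→A4 is 69 − 74 = -5 semitones.

-5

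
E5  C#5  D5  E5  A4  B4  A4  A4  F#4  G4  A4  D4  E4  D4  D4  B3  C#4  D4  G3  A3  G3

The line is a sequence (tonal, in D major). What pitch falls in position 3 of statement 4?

The unit is 7 notes. Position-3 pitches of the 3 shown cells: D5, G4, C#4.
Each moves down a 5th; the next is F#3.

F#3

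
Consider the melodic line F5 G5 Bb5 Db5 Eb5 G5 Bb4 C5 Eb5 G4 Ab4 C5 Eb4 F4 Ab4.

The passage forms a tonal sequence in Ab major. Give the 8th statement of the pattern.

With a 3-note motive the entries are F5, Db5, Bb4, G4, Eb4, each down a 3rd from the previous.
Carrying on: C4 → Ab3 → F3.
Statement 8 starts on F3 and keeps the same diatonic contour: F3 G3 Bb3.

F3 G3 Bb3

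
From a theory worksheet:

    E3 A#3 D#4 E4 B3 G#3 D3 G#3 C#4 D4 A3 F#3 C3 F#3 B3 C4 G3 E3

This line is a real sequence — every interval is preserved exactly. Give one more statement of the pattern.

Taking 6-note groups, the heads are E3, D3, C3: the pattern moves down a 2nd.
Statement 4 starts on Bb2 and keeps the same exact contour: Bb2 E3 A3 Bb3 F3 D3.

Bb2 E3 A3 Bb3 F3 D3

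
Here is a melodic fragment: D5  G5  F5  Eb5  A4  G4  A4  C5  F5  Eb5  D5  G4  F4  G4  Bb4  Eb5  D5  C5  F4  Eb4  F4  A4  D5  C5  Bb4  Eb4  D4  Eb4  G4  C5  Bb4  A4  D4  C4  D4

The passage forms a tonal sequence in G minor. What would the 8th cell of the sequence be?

D4 G4 F4 Eb4 A3 G3 A3

With a 7-note motive the entries are D5, C5, Bb4, A4, G4, each down a 2nd from the previous.
Continuing the starts: F4 → Eb4 → D4.
From D4 the diatonic shape gives D4 G4 F4 Eb4 A3 G3 A3.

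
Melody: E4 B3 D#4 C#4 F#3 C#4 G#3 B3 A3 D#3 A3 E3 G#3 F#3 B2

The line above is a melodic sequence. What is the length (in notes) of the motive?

5

Try groups of 5 (3 cells in 15 notes):
E4 B3 D#4 C#4 F#3 | C#4 G#3 B3 A3 D#3 | A3 E3 G#3 F#3 B2
Each cell is the previous one down a 3rd — so the unit is 5 notes.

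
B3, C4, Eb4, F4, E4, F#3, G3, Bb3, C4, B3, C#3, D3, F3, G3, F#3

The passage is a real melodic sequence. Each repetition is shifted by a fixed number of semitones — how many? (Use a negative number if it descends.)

-5

The 5-note cells begin on B3, F#3, C#3 — each down a 4th from the last.
Counting half-steps from B3 to F#3: -5.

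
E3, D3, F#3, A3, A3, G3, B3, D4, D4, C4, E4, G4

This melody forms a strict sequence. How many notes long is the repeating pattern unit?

4

12 notes total. Splitting into 3 groups of 4:
E3 D3 F#3 A3 | A3 G3 B3 D4 | D4 C4 E4 G4
Each cell is the previous one up a 4th — so the unit is 4 notes.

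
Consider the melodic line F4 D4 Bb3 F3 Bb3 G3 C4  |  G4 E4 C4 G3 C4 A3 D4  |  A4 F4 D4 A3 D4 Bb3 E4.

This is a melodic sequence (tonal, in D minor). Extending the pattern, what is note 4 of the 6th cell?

The unit is 7 notes. Position-4 pitches of the 3 shown cells: F3, G3, A3.
Extending up a 2nd: Bb3 → C4 → D4.

D4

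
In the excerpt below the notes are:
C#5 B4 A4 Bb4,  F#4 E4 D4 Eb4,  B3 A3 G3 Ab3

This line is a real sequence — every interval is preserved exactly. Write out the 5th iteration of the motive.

A2 G2 F2 Gb2

With a 4-note motive the entries are C#5, F#4, B3, each down a 5th from the previous.
Continuing the starts: E3 → A2.
From A2 the exact shape gives A2 G2 F2 Gb2.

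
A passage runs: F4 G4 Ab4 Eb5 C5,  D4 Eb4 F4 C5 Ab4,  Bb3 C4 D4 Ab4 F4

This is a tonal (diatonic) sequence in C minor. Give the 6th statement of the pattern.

C3 D3 Eb3 Bb3 G3

The 5-note cells begin on F4, D4, Bb3 — each down a 3rd from the last.
Continuing the starts: G3 → Eb3 → C3.
Statement 6 starts on C3 and keeps the same diatonic contour: C3 D3 Eb3 Bb3 G3.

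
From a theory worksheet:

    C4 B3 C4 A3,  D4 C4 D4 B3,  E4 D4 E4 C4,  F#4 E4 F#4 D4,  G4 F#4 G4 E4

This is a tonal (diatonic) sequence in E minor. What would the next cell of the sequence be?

A4 G4 A4 F#4

The 4-note cells begin on C4, D4, E4, F#4, G4 — each up a 2nd from the last.
From A4 the diatonic shape gives A4 G4 A4 F#4.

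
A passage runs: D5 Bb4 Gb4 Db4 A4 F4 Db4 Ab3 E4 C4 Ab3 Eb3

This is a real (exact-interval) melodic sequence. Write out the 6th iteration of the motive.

With a 4-note motive the entries are D5, A4, E4, each down a 4th from the previous.
Carrying on: B3 → F#3 → C#3.
So cell 6 is C#3 A2 F2 C2.

C#3 A2 F2 C2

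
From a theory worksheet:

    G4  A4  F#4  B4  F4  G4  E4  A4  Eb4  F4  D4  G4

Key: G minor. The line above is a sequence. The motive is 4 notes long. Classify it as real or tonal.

real

Each cell has the same semitone pattern (2, -3, 5) — intervals are preserved exactly.
And F#4 lies outside G minor, so the sequence is real rather than tonal.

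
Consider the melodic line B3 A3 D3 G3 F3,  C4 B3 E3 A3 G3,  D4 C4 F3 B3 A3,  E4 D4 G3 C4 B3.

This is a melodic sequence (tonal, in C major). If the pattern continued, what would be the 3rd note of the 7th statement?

With 5-note cells, note 3 of each statement runs D3, E3, F3, G3.
Extending up a 2nd: A3 → B3 → C4.

C4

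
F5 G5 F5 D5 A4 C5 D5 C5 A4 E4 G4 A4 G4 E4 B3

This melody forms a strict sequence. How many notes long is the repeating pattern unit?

15 notes total. Splitting into 3 groups of 5:
F5 G5 F5 D5 A4 | C5 D5 C5 A4 E4 | G4 A4 G4 E4 B3
Every group is a transposition down a 4th of the one before; no shorter unit works.

5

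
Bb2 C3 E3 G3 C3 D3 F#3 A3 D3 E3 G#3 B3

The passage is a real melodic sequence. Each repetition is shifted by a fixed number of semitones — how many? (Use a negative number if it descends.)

2

With a 4-note motive the entries are Bb2, C3, D3, each up a 2nd from the previous.
Counting half-steps from Bb2 to C3: 2.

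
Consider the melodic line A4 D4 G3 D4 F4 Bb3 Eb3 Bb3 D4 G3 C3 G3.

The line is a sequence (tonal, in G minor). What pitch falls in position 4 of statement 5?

C3

With 4-note cells, note 4 of each statement runs D4, Bb3, G3.
Extending down a 3rd: Eb3 → C3.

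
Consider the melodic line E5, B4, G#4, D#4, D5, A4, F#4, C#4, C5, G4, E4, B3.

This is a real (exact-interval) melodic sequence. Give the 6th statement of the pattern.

Gb4 Db4 Bb3 F3

With a 4-note motive the entries are E5, D5, C5, each down a 2nd from the previous.
Continuing the starts: Bb4 → Ab4 → Gb4.
From Gb4 the exact shape gives Gb4 Db4 Bb3 F3.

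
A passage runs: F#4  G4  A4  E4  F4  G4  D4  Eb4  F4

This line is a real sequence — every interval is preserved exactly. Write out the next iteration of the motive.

C4 Db4 Eb4

The 3-note cells begin on F#4, E4, D4 — each down a 2nd from the last.
Statement 4 starts on C4 and keeps the same exact contour: C4 Db4 Eb4.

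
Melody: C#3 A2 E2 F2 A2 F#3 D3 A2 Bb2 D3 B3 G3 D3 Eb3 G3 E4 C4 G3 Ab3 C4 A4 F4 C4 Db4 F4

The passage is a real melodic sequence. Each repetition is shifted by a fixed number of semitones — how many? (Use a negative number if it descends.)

5

The 5-note cells begin on C#3, F#3, B3, E4, A4 — each up a 4th from the last.
Counting half-steps from C#3 to F#3: 5.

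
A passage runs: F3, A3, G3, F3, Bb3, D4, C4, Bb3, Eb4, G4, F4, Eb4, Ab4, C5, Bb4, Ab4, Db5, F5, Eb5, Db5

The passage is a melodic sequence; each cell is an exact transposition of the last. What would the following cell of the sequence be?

Taking 4-note groups, the heads are F3, Bb3, Eb4, Ab4, Db5: the pattern moves up a 4th.
From Gb5 the exact shape gives Gb5 Bb5 Ab5 Gb5.

Gb5 Bb5 Ab5 Gb5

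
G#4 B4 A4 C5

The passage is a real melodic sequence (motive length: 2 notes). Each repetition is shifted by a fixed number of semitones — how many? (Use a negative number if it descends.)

With a 2-note motive the entries are G#4, A4, each up a 2nd from the previous.
Counting half-steps from G#4 to A4: 1.

1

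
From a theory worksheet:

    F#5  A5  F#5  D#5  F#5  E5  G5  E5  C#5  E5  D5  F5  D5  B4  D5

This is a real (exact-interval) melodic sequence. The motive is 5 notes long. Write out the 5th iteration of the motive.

Unit = 5 notes; the statements start on F#5, E5, D5, moving down a 2nd each time.
Continuing the starts: C5 → Bb4.
Statement 5 starts on Bb4 and keeps the same exact contour: Bb4 Db5 Bb4 G4 Bb4.

Bb4 Db5 Bb4 G4 Bb4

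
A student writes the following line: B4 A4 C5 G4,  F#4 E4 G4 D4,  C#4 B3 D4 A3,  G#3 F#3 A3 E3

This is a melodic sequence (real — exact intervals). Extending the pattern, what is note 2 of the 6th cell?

G#2

Grouping in 4s, the 2nd note of each cell is A4, E4, B3, F#3.
Each moves down a 4th. Continuing: C#3 → G#2.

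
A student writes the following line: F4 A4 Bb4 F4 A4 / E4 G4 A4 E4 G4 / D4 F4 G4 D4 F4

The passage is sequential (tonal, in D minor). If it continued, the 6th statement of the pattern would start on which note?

Unit = 5 notes; the statements start on F4, E4, D4, moving down a 2nd each time.
Continuing: C4 → Bb3 → A3. Statement 6 starts on A3.

A3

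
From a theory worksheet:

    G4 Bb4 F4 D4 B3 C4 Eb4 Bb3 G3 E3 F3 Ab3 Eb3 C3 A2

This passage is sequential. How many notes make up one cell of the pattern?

5

Try groups of 5 (3 cells in 15 notes):
G4 Bb4 F4 D4 B3 | C4 Eb4 Bb3 G3 E3 | F3 Ab3 Eb3 C3 A2
That's a consistent down a 5th shift per cell, and no other grouping gives one.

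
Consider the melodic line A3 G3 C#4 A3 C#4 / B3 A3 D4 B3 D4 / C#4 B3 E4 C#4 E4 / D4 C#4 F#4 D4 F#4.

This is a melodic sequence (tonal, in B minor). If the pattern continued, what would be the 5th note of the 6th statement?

With 5-note cells, note 5 of each statement runs C#4, D4, E4, F#4.
Extending up a 2nd: G4 → A4.

A4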